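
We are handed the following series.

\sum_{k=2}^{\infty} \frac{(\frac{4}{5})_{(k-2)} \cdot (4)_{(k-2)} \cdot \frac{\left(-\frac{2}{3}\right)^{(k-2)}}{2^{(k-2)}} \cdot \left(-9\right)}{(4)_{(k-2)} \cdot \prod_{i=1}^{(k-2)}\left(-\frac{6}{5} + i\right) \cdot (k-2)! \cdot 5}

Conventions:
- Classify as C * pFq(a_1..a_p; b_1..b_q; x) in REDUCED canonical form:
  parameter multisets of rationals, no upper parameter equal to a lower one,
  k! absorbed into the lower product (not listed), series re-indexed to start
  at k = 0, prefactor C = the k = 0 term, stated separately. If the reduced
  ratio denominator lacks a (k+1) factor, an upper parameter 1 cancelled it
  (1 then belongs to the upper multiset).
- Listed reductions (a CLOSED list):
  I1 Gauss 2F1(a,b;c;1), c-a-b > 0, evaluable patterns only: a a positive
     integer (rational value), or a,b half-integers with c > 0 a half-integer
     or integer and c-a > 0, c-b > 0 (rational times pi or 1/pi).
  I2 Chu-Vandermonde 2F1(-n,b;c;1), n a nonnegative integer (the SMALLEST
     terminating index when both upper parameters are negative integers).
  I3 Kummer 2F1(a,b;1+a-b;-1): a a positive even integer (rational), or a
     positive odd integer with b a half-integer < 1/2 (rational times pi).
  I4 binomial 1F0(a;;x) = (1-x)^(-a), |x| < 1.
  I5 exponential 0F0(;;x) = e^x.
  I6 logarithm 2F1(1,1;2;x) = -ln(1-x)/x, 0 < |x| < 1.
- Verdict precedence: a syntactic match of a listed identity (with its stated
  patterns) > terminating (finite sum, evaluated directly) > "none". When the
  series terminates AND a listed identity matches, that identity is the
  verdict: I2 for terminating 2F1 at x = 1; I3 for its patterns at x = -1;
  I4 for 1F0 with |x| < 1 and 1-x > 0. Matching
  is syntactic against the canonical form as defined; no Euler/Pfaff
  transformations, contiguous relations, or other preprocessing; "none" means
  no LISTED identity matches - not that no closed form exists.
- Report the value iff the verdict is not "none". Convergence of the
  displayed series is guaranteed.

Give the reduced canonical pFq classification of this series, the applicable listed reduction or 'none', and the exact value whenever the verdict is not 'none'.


With C = -\frac{9}{5}: the canonical form is 1F1(\frac{4}{5}; -\frac{1}{5}; -\frac{1}{3}). Verdict: none here - no I1-I6 shape fits x = -\frac{1}{3} with lower {-\frac{1}{5}}.

The tell: x = -\frac{1}{3} and the two k-th powers (C = -9/5, x = -1/3) combine into one argument.
Consecutive-term ratio: r(k) = -\frac{1}{3} * (k+\frac{4}{5}) / [(k-\frac{1}{5}) (k+1)] - rational in k. x = -\frac{1}{3}; t_0 = -\frac{9}{5}; negate the roots.


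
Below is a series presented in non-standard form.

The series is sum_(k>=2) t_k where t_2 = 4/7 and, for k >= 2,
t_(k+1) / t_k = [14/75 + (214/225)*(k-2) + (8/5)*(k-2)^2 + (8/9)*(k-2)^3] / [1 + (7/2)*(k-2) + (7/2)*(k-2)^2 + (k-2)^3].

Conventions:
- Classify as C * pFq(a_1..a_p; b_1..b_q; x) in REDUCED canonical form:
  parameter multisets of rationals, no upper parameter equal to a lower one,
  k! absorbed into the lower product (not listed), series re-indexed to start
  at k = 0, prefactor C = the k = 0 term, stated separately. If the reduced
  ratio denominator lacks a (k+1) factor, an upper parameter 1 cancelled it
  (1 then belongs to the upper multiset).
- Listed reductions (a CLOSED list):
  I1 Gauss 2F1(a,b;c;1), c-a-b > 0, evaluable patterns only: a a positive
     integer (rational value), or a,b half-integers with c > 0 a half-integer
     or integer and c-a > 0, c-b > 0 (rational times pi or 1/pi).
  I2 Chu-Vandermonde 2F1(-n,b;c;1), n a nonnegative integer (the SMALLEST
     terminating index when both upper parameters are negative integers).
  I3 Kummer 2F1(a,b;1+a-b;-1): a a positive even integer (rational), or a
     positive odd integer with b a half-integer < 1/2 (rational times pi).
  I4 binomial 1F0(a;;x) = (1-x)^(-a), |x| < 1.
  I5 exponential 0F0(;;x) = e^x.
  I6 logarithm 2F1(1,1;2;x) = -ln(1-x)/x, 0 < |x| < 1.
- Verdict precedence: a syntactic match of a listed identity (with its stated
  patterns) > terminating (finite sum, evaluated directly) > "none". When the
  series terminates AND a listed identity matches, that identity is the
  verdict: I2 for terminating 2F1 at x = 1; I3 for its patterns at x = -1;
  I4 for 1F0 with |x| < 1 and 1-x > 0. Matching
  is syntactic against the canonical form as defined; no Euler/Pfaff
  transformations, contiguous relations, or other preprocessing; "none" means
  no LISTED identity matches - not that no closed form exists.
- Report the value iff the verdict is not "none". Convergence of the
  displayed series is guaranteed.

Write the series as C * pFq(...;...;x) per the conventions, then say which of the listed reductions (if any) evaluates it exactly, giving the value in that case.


Classification (C = 4/7): 2F1 with upper {3/5, 7/10}, lower {2}, argument x = 8/9. Verdict: none - this 2F1 at x = 8/9 matches no listed pattern, and upper {3/5, 7/10} holds no stopper.

First insight: t_0 being 4/7, the parameter 1/2 appears in both the upper and lower lists and cancels.
Consecutive-term ratio: r(k) = (8/9) * (k+3/5) (k+7/10) / [(k+2) (k+1)] ; factor over Q: parameters, x = (8/9), and C = 4/7.


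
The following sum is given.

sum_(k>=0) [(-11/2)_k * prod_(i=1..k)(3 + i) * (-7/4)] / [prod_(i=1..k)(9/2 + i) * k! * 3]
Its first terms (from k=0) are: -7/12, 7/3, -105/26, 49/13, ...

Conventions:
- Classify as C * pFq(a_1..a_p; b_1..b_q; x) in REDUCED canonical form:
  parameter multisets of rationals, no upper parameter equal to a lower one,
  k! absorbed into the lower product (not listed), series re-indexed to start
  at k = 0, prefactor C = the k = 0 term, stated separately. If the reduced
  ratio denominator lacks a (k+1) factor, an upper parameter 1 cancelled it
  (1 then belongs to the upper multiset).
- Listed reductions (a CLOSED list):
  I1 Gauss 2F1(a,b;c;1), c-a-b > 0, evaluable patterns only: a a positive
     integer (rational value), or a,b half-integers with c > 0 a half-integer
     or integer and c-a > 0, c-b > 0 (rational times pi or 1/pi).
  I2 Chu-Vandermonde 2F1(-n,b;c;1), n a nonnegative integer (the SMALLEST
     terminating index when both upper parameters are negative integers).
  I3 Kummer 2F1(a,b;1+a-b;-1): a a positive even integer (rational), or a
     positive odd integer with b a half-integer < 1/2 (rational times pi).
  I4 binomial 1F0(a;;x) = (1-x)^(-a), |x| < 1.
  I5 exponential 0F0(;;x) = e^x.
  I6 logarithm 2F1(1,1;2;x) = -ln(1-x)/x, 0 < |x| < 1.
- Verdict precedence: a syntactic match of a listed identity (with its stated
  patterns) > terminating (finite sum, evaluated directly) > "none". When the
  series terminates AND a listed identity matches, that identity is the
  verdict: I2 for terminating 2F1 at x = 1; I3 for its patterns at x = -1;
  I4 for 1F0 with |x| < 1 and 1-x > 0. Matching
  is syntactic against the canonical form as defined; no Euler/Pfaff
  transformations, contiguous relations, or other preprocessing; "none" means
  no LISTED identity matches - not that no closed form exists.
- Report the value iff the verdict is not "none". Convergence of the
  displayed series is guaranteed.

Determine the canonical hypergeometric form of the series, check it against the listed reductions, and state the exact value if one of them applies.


x = 1 here; the reduced form reads 2F1, upper {-11/2, 4}, lower {11/2}, C = -7/12. Verdict (x = 1): Gauss (I1, integer-parameter pattern) applies (x = 1: the Gamma ratio telescopes since c-a-b = 7 > 0 and a = 4 in Z>0). Its exact value is -7/1024.

Key observation: with t_0 = -7/12, the running product (C = -7/12, x = 1) telescopes to a rising factorial.
Step ratio: r(k) = 1 * (k-11/2) (k+4) / [(k+11/2) (k+1)] - rational in k, leading ratio 1; with t_0 = -7/12, classification follows.


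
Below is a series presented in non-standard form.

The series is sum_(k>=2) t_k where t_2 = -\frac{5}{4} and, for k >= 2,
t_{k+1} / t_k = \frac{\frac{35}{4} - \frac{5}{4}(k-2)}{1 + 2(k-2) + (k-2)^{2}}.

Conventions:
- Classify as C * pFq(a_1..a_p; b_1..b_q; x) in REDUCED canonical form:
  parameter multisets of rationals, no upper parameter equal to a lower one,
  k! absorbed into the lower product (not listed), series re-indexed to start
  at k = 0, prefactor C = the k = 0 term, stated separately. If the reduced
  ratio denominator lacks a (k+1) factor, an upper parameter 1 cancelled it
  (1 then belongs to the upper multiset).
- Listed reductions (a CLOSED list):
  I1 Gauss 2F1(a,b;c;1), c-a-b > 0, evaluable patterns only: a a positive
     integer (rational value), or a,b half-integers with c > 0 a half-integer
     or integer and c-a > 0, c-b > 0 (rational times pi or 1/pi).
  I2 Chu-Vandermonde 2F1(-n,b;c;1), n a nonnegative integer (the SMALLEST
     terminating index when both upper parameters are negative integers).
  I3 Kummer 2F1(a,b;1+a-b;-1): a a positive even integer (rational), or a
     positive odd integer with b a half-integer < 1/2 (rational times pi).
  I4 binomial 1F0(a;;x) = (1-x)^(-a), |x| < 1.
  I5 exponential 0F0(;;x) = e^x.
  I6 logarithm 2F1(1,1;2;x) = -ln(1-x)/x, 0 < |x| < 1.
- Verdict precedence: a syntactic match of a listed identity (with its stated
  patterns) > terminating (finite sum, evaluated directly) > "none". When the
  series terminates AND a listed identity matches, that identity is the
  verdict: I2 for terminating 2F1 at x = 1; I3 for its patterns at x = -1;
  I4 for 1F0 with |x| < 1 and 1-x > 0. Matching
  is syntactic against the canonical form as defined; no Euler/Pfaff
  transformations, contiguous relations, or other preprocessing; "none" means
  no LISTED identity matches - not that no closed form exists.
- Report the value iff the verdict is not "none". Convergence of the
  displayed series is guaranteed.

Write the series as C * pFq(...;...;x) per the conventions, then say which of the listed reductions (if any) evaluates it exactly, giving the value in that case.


Prefactor -\frac{5}{4}, argument -\frac{5}{4}: 1F1 with upper {-7} over lower {1}. Verdict: terminating (-7 upstairs). 8 nonzero terms in all; added directly. Value: -\frac{1147300795}{22020096}.

Key observation: t_0 = -\frac{5}{4} here, and roots of the ratio polynomials (C = -5/4, x = -5/4) are the negated parameters.
Consecutive-term ratio: r(k) = -\frac{5}{4} * (k-7) / [(k+1) (k+1)] ; factor over Q: parameters, x = -\frac{5}{4}, and C = -\frac{5}{4}.


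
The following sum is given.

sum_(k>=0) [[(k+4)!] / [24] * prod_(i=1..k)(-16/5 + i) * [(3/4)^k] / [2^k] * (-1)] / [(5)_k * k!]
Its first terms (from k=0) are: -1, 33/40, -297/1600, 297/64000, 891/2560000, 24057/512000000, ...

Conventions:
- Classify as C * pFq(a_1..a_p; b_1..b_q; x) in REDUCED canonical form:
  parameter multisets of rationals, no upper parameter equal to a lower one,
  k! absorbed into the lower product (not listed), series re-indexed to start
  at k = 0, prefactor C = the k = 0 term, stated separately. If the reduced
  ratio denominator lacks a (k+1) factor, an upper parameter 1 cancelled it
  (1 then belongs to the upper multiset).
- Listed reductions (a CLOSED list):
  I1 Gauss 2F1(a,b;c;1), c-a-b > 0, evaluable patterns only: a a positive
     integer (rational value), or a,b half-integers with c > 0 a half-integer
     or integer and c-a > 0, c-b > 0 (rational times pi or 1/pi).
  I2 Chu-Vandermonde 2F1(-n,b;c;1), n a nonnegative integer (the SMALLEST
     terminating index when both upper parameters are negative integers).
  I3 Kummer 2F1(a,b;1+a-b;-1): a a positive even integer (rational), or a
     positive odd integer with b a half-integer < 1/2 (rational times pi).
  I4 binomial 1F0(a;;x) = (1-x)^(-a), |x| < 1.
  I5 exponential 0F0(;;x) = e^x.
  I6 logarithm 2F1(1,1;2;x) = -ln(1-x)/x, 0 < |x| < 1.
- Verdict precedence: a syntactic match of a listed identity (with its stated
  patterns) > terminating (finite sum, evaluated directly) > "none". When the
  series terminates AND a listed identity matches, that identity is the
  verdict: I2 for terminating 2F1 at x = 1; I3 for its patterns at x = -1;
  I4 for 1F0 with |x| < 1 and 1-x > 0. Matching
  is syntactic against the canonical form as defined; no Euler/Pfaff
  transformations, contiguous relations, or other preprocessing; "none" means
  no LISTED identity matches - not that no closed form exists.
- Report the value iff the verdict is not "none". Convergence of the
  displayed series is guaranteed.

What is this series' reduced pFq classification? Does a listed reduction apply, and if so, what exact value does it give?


Prefactor -1, argument 3/8: 1F0 with upper {-11/5} over lower {-}. Verdict: binomial (I4) applies (the 1F0 binomial series: exponent 11/5, x = 3/8). Its exact value is (-1) * (5/8)^(11/5).

Key step: from the first term -1: the running product (C = -1) telescopes to a rising factorial.
Adjacent-term ratio: r(k) = (3/8) * (k-11/5) / [(k+1)] - poly over poly, x = (3/8) from leading terms; C = -1 at k = 0.


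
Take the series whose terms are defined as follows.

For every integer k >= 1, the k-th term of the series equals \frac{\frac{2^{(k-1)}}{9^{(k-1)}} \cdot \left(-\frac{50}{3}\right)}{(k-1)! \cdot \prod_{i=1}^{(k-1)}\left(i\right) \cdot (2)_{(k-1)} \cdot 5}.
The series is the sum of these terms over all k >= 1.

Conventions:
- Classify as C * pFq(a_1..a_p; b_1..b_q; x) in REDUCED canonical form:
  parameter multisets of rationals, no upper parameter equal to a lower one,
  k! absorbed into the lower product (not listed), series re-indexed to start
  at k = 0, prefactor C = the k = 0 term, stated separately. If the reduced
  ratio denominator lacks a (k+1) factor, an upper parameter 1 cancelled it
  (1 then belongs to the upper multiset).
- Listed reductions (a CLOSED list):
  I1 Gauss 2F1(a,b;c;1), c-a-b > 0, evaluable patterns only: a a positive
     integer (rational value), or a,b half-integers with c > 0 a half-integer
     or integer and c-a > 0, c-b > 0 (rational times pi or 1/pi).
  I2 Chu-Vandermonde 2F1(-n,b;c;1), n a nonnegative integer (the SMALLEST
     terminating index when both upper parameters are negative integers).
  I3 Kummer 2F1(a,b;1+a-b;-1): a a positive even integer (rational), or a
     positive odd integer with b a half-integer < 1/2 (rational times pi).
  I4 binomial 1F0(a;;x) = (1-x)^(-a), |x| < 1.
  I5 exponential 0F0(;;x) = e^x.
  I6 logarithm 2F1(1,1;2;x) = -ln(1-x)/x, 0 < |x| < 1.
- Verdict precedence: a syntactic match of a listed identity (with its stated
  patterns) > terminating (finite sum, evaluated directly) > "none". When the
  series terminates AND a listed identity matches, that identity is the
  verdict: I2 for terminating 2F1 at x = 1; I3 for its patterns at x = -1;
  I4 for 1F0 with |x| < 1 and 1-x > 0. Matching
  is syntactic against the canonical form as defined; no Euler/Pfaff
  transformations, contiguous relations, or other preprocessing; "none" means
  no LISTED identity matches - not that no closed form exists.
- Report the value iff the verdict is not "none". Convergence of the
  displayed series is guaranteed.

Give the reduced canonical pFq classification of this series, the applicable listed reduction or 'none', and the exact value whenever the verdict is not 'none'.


Reduced: x = \frac{2}{9}, 0F2, upper = {-}, lower = {1, 2}, C = -\frac{10}{3}. Verdict: no listed reduction: x = \frac{2}{9} and upper {-} fail every I1-I6 pattern.

Key step: t_0 being -\frac{10}{3}, the constant factors (C = -10/3, x = 2/9) combine into one prefactor.
Adjacent-term ratio: r(k) = \frac{2}{9} * 1 / [(k+1) (k+2) (k+1)] - rational in k, leading ratio \frac{2}{9}; with t_0 = -\frac{10}{3}, classification follows.


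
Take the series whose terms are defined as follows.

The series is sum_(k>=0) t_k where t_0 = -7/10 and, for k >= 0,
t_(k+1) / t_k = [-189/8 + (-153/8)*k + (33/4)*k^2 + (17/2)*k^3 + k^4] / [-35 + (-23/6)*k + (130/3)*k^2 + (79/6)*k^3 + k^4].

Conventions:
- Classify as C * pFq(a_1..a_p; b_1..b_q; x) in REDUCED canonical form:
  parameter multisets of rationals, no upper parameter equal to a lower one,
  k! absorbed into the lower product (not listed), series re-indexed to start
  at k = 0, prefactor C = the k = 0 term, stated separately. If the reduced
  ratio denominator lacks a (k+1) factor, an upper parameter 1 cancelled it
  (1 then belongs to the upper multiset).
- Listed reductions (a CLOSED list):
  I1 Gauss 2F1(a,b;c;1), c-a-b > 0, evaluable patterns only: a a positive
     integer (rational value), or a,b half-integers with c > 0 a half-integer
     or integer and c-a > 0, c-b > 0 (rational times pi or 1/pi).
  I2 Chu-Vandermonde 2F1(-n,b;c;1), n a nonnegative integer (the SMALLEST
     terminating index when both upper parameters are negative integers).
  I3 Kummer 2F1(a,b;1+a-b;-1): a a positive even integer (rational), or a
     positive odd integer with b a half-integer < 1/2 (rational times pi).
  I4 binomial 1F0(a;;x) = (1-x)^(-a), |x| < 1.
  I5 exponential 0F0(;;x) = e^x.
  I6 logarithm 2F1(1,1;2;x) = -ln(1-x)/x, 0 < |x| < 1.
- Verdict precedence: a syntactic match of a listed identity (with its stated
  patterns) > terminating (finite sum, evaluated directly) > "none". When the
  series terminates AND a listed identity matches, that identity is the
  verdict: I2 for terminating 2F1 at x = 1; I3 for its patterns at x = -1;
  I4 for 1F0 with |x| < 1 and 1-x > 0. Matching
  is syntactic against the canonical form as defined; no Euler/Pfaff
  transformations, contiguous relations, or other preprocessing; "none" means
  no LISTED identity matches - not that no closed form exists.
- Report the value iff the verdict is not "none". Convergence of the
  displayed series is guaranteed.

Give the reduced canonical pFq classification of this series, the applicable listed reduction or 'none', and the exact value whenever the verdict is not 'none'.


With C = -7/10: the canonical form is 3F2(-3/2, 3/2, 3/2; -5/6, 6; 1). Verdict: none - this 3F2 at x = 1 matches no listed pattern, and upper {-3/2, 3/2, 3/2} holds no stopper.

First insight: t_0 = -7/10 here, and the expanded ratio factors over Q; C = -7/10, roots give parameters.
Step ratio: r(k) = 1 * (k-3/2) (k+3/2) (k+3/2) / [(k-5/6) (k+6) (k+1)] - rational; roots negated = parameters, x = 1, C = -7/10.


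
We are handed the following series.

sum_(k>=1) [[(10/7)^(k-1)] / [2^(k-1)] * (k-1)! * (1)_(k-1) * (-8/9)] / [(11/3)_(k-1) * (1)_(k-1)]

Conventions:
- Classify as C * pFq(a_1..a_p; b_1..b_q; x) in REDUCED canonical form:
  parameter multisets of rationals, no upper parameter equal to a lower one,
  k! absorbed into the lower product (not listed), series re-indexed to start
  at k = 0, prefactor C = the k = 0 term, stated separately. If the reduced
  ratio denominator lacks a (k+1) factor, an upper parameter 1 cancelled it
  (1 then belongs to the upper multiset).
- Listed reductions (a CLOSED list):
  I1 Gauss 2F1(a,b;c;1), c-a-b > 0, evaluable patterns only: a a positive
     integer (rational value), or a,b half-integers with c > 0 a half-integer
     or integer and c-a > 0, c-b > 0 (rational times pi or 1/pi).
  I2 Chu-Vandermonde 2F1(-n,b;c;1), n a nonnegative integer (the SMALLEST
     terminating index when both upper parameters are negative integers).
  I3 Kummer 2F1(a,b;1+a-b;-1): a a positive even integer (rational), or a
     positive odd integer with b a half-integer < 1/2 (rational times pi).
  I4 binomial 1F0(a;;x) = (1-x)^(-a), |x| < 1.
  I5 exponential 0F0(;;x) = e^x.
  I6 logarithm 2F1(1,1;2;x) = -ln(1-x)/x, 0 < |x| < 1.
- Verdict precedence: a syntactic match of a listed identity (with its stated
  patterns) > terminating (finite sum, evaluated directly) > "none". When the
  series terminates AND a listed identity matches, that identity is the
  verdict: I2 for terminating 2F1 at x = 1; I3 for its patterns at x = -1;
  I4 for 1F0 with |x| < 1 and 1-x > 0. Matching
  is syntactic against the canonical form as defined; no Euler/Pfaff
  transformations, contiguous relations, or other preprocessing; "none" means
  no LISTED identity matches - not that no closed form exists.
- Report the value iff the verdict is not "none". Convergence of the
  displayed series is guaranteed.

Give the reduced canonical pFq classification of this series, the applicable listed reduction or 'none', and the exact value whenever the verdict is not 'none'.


The series (x = 5/7) is 2F1: upper {1, 1}, lower {11/3}, prefactor -8/9. Verdict: none here - no I1-I6 shape fits x = 5/7 with lower {11/3}.

The tell: from the first term -8/9: the two k-th powers (C = -8/9) combine into one argument.
Adjacent-term ratio: r(k) = (5/7) * (k+1) (k+1) / [(k+11/3) (k+1)] - rational; roots negated = parameters, x = (5/7), C = -8/9.


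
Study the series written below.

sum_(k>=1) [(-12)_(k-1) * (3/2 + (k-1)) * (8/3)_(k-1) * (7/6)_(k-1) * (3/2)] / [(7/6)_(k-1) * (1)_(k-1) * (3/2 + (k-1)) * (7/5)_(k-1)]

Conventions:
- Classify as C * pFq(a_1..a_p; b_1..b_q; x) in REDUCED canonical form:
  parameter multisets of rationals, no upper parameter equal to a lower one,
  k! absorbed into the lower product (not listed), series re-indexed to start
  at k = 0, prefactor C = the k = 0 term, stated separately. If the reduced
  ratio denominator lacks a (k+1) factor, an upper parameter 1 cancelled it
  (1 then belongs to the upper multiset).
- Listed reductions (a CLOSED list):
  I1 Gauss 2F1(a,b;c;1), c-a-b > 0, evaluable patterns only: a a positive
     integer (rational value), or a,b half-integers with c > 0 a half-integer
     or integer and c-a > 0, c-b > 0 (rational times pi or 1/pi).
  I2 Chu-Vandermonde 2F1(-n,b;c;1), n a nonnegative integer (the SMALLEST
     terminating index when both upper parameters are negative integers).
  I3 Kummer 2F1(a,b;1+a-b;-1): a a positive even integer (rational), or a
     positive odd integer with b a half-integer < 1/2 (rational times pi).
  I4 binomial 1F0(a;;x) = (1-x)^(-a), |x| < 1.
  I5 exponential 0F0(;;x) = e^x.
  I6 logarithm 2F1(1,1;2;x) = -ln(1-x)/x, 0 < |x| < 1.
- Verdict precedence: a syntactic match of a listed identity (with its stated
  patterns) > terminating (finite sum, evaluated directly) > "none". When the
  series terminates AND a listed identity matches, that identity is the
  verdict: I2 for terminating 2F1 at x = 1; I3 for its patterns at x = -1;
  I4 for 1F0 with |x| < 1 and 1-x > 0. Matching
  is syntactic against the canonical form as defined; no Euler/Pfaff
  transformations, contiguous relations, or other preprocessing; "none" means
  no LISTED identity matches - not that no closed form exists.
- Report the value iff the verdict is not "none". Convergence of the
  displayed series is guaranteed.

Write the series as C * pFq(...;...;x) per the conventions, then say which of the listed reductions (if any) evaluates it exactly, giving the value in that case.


Canonical form: C = 3/2 times 2F1 with upper {-12, 8/3}, lower {7/5}, x = 1. Verdict: Vandermonde's identity (I2) matches (terminating 2F1 at x = 1 with n = 12, b = 8/3, c = 7/5). Hence: 3506099109671/6627649828902984.

Structural cue: from the first term 3/2: k + 3/2 divides numerator and denominator alike; C = 3/2, x = 1 after cancelling.
Adjacent-term ratio: r(k) = 1 * (k-12) (k+8/3) / [(k+7/5) (k+1)] - rational; roots negated = parameters, x = 1, C = 3/2.


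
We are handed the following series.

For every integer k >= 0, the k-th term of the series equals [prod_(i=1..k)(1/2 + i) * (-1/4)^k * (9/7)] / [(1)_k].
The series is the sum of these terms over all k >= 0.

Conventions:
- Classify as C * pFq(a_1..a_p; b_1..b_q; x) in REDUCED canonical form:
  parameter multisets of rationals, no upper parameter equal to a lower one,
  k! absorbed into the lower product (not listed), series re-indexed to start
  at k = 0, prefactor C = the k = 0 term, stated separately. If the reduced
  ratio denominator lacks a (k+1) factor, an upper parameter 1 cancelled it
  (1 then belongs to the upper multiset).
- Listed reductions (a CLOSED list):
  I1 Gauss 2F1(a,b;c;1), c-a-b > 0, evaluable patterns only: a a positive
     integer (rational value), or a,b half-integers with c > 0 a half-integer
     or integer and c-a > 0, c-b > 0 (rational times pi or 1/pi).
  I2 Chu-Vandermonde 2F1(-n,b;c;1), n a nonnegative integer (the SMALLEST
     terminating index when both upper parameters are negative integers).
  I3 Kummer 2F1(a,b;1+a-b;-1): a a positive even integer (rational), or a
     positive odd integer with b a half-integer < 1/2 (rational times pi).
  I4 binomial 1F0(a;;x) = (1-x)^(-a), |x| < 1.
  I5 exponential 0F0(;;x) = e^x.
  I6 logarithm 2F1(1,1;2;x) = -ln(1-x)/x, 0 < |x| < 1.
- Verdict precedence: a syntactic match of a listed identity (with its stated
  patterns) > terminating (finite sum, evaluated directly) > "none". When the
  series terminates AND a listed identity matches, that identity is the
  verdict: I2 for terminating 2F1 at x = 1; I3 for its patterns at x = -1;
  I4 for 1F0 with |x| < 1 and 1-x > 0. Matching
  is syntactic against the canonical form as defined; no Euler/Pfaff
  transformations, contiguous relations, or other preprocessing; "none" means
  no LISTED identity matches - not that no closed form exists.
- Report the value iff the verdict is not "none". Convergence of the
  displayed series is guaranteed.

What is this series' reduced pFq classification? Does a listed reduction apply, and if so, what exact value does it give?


Prefactor 9/7, argument -1/4: 1F0 with upper {3/2} over lower {-}. Verdict (x = -1/4): the binomial series (I4) applies (the 1F0 binomial series: exponent -3/2, x = -1/4). Its exact value is (9/7) * (5/4)^(-3/2).

Key step: x = (-1/4) and the running product (C = 9/7, x = -1/4) telescopes to a rising factorial.
Ratio: r(k) = (-1/4) * (k+3/2) / [(k+1)] - rational; roots negated = parameters, x = (-1/4), C = 9/7.


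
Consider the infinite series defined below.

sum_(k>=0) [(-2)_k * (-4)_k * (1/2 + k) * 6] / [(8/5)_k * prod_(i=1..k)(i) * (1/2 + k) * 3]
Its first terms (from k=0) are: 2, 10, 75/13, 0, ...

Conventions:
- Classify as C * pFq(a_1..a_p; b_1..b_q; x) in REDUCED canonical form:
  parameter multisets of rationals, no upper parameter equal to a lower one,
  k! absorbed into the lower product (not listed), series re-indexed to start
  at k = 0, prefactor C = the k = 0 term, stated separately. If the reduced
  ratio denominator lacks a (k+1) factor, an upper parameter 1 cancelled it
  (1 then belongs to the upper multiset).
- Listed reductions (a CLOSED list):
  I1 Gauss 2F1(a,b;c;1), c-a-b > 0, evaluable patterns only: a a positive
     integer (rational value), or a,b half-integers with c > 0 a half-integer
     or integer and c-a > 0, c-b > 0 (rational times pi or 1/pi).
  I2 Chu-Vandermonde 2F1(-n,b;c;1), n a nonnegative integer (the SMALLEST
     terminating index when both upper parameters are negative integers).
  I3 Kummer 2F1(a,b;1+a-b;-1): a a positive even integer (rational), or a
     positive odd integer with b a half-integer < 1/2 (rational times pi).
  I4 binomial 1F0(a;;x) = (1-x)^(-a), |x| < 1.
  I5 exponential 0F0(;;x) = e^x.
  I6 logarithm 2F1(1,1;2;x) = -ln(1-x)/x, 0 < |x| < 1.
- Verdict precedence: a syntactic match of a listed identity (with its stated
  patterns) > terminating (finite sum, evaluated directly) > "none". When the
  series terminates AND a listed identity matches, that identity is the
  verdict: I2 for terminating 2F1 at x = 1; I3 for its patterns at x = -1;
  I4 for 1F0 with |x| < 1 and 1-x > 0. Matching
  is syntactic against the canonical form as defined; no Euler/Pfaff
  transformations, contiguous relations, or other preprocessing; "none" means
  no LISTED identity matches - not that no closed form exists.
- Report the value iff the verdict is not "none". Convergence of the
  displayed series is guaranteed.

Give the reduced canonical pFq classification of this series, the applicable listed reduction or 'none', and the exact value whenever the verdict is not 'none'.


This is 2 * 2F1(-4, -2; 8/5; 1) in reduced canonical form. Verdict: Chu-Vandermonde (I2) fires (terminating 2F1 at x = 1 with n = 2, b = -4, c = 8/5). Sum: 231/13.

Structural cue: from the first term 2: k + 1/2 divides numerator and denominator alike; C = 2, x = 1 after cancelling.
Consecutive-term ratio: r(k) = 1 * (k-4) (k-2) / [(k+8/5) (k+1)] - poly over poly, x = 1 from leading terms; C = 2 at k = 0.


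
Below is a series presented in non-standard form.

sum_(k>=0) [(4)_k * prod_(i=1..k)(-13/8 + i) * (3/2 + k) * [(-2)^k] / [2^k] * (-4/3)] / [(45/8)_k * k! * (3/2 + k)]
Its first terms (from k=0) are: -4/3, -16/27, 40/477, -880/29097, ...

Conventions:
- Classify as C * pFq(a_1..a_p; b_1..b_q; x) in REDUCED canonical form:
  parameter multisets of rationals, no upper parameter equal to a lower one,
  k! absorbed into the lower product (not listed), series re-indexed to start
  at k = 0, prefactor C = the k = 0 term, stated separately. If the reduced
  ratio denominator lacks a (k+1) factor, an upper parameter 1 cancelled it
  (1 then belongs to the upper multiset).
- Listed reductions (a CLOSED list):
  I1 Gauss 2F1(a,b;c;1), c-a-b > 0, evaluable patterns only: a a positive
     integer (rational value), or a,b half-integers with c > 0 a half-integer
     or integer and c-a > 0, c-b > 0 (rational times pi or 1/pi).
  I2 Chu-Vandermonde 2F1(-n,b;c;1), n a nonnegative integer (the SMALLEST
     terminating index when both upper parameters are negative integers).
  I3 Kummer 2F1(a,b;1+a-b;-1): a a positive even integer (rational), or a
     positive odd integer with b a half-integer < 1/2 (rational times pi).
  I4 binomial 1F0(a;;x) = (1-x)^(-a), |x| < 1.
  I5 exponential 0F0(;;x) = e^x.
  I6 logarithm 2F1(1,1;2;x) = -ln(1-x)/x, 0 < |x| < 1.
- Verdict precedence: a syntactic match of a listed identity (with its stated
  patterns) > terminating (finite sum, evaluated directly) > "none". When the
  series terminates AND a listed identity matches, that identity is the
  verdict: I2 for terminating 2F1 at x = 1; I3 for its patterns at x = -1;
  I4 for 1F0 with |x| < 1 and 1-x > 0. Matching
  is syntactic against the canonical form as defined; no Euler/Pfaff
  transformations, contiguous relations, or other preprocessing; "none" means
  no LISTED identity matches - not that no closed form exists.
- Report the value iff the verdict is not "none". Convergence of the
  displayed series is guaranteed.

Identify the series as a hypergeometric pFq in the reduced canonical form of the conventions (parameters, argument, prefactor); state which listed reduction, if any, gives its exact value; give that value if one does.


With C = -4/3: the canonical form is 2F1(-5/8, 4; 45/8; -1). Verdict (x = -1): Kummer (I3) applies (x = -1; c = 45/8 equals 1+a-b for upper {-5/8, 4}: listed pattern). Value: -1073/576.

Structural cue: from the first term -4/3: the two k-th powers (C = -4/3) combine into one argument.
Ratio: r(k) = (-1) * (k-5/8) (k+4) / [(k+45/8) (k+1)] - rational; roots negated = parameters, x = (-1), C = -4/3.


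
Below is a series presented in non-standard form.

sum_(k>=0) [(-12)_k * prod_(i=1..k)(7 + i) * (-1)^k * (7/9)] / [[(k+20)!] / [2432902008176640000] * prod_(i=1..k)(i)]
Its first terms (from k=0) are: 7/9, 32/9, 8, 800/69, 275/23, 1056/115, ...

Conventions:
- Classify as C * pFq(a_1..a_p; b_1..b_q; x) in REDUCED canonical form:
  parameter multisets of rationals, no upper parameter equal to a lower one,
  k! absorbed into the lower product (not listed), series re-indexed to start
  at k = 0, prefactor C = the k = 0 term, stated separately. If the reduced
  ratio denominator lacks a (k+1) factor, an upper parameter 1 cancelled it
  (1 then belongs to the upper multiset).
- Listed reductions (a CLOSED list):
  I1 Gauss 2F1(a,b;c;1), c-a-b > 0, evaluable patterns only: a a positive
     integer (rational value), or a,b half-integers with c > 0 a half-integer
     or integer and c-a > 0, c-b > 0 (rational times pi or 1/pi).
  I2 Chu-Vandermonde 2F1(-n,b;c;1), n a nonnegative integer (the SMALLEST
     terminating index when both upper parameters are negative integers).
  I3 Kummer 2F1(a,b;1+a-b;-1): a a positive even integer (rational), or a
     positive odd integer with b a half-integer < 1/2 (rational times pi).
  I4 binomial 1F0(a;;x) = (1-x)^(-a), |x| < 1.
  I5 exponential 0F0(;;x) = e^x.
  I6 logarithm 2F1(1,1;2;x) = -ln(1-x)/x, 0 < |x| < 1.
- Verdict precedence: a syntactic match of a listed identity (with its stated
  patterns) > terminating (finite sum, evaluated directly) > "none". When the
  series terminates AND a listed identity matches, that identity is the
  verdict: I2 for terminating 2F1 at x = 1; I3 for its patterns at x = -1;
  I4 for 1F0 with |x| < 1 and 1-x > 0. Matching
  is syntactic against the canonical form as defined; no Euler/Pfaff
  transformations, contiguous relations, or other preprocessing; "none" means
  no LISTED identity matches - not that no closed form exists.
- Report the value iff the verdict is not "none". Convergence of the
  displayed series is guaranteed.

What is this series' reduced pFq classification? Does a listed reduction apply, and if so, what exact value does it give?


With C = 7/9: the canonical form is 2F1(-12, 8; 21; -1). Verdict: the Kummer evaluation I3 matches (x = -1; c = 21 equals 1+a-b for upper {-12, 8}: listed pattern). Sum: 323/6.

Structural cue: with t_0 = 7/9, the running product (C = 7/9) telescopes to a rising factorial.
Consecutive-term ratio: r(k) = (-1) * (k-12) (k+8) / [(k+21) (k+1)] ; factor over Q: parameters, x = (-1), and C = 7/9.


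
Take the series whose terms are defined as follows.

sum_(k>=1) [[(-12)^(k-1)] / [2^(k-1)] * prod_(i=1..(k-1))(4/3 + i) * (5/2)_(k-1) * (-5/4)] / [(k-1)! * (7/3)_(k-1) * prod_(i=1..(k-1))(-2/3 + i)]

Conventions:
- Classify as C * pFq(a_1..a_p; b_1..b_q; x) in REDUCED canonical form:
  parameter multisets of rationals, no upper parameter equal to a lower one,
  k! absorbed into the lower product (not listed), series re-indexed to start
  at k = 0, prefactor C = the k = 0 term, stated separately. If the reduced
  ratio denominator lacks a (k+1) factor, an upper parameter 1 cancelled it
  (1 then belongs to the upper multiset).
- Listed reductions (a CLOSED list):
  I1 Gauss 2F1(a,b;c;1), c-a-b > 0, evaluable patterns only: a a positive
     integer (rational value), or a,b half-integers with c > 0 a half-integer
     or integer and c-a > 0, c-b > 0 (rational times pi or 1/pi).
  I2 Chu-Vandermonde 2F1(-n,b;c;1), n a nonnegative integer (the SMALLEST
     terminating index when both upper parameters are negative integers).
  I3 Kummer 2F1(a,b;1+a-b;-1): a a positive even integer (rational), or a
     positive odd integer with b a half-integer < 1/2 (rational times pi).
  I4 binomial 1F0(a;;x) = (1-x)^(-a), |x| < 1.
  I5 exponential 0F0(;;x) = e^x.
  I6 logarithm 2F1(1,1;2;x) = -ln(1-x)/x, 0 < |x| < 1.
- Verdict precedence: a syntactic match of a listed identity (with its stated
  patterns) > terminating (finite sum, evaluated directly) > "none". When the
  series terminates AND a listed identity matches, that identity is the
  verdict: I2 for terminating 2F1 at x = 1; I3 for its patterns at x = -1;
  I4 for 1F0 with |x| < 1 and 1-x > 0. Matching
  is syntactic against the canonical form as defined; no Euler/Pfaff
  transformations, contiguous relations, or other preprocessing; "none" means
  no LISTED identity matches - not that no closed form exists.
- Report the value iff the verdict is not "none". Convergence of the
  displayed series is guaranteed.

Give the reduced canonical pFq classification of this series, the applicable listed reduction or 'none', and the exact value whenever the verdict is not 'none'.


This is -5/4 * 1F1(5/2; 1/3; -6) in reduced canonical form. Verdict: none here - no I1-I6 shape fits x = -6 with lower {1/3}.

Key observation: t_0 = -5/4 here, and the two k-th powers (C = -5/4, x = -6) combine into one argument.
Step ratio: r(k) = (-6) * (k+5/2) / [(k+1/3) (k+1)] - rational; roots negated = parameters, x = (-6), C = -5/4.


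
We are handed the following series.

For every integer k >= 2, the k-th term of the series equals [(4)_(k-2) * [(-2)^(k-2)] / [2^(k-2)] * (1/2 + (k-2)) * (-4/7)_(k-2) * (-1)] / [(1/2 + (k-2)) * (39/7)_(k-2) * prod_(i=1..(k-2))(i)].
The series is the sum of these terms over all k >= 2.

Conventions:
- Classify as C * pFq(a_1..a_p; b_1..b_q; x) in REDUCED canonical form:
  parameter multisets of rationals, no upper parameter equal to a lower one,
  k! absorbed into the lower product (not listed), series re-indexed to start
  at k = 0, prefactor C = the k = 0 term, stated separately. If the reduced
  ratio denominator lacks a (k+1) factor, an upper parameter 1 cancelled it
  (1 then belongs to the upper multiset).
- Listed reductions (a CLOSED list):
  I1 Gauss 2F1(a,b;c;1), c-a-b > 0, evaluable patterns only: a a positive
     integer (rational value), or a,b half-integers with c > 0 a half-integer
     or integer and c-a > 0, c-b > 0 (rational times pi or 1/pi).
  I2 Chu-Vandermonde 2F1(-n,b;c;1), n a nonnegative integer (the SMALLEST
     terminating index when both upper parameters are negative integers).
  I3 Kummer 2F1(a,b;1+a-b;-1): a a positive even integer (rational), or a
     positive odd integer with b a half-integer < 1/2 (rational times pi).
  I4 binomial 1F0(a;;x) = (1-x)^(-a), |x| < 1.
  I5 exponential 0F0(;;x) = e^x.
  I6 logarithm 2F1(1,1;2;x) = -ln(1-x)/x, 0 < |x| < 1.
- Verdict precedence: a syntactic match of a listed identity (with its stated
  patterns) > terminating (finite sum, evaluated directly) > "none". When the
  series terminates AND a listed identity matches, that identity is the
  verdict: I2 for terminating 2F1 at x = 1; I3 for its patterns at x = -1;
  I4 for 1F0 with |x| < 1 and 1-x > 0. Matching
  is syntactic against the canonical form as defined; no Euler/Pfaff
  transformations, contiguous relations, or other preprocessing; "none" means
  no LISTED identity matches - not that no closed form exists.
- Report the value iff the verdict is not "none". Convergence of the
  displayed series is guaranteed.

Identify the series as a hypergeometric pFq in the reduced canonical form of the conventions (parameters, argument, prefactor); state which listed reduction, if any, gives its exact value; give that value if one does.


This is -1 * 2F1(-4/7, 4; 39/7; -1) in reduced canonical form. Verdict at x = -1: the Kummer evaluation I3 matches (x = -1; c = 39/7 equals 1+a-b for upper {-4/7, 4}: listed pattern). Value: -200/147.

Structural cue: t_0 = -1 here, and the factor k + 1/2 cancels (top and bottom), leaving C = -1.
Step ratio: r(k) = (-1) * (k-4/7) (k+4) / [(k+39/7) (k+1)] ; factor over Q: parameters, x = (-1), and C = -1.


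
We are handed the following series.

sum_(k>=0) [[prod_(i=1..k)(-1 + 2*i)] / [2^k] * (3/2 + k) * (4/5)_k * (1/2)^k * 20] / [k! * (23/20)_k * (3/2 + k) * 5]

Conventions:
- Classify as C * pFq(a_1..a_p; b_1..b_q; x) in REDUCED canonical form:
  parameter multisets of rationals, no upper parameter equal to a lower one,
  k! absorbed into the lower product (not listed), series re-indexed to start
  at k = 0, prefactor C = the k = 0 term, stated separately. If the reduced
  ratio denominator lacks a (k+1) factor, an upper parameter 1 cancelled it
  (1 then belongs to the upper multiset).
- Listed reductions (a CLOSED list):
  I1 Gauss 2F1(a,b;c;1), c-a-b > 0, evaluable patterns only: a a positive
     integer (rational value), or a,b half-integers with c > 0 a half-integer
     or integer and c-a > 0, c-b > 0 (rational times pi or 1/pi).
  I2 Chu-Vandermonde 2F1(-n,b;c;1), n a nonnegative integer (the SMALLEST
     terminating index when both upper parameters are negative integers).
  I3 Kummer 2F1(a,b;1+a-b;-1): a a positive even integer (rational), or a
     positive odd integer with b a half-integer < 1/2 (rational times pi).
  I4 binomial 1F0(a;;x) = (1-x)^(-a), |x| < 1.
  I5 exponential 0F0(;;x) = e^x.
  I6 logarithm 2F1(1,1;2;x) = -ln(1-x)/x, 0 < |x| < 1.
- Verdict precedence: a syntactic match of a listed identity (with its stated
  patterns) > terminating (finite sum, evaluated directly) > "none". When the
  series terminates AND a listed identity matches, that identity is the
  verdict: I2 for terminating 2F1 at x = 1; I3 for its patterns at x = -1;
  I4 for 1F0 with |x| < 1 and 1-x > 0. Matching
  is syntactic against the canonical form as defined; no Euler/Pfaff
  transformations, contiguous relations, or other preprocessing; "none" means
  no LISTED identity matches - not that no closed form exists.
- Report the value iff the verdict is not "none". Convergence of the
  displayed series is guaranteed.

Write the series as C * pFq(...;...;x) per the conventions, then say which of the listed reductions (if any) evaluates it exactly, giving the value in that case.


With C = 4: the canonical form is 2F1(1/2, 4/5; 23/20; 1/2). Verdict: none - at argument 1/2 the multisets {1/2, 4/5} ; {23/20} match no listed identity.

Key step: t_0 = 4 here, and the constant factors (prefactor 4) combine into one prefactor.
Consecutive-term ratio: r(k) = (1/2) * (k+1/2) (k+4/5) / [(k+23/20) (k+1)] - rational in k, leading ratio (1/2); with t_0 = 4, classification follows.
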